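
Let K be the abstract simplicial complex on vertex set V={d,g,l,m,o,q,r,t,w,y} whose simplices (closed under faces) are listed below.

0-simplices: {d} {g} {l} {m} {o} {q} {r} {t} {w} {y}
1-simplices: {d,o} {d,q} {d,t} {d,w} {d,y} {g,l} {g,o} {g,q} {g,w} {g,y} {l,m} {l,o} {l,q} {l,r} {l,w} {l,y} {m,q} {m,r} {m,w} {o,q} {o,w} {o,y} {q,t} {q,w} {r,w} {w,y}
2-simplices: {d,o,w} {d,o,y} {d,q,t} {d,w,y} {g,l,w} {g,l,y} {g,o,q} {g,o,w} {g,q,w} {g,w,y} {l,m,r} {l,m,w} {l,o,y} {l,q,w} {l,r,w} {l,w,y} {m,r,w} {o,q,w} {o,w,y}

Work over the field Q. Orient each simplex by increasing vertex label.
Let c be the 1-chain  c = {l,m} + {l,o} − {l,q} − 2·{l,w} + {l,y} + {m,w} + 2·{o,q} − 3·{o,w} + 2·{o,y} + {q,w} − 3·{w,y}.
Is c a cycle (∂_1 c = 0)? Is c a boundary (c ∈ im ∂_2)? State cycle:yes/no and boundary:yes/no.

cycle:yes boundary:yes

n_0=10 n_1=26 n_2=19  [Q]
∂1: piv[do,dq,dt,dw,dy,gl,go,lm,lr] rk=9  ker:gq,gw,gy,lo,lq,lw,ly,mq,mr,mw,oq,ow,oy,qt,qw,rw,wy
∂2: piv[dow,doy,dqt,dwy,glw,gly,goq,gow,gqw,gwy,lmr,lmw,loy,lqw,lrw] rk=15  ker:lwy,mrw,oqw,owy
∂1c = 0
c vs im∂2: reduces to 0 ⇒ boundary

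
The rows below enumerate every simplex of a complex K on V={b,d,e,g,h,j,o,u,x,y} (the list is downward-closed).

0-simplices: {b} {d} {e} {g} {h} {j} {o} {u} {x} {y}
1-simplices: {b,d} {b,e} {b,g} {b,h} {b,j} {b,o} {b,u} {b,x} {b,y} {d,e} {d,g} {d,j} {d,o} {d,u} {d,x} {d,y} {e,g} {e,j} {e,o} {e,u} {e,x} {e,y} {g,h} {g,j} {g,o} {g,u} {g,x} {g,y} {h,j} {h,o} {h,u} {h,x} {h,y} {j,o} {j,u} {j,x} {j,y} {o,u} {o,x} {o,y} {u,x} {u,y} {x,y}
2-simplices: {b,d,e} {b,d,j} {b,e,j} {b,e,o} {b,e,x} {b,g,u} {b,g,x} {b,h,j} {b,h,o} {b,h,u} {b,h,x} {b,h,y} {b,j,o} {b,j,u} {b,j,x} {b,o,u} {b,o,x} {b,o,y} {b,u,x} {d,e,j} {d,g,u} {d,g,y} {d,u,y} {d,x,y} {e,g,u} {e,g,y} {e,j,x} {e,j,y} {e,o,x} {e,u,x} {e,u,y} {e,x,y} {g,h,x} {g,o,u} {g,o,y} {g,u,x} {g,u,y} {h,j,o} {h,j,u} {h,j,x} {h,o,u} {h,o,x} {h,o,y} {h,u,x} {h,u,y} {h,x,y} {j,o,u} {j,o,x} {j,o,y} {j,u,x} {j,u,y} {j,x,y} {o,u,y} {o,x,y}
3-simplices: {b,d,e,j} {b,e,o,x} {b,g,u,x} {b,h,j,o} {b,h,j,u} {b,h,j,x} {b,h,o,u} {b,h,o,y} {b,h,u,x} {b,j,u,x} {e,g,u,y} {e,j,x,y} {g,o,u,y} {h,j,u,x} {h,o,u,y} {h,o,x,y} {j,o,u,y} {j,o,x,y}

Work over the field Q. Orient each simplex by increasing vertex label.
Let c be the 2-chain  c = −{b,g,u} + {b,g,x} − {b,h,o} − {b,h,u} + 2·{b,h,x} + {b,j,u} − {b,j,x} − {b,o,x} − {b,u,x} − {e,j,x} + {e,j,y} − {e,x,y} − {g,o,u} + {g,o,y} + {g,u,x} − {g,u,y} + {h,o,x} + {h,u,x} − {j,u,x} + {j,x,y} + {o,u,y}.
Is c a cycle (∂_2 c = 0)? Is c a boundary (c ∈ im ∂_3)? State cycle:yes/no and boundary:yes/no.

n_0=10 n_1=43 n_2=54 n_3=18  [Q]
∂1: piv[bd,be,bg,bh,bj,bo,bu,bx,by] rk=9  ker:de,dg,dj,do,du,dx,dy,eg,ej,eo,eu,ex,ey,gh,gj,go,gu,gx,gy,hj,ho,hu,hx,hy,jo,ju,jx,jy,ou,ox,oy,ux,uy,xy
∂2: piv[bde,bdj,bej,beo,bex,bgu,bgx,bhj,bho,bhu,bhx,bhy,bjo,bju,bjx,bou,box,boy,bux,dgu,dgy,duy,dxy,egu,egy,ejy,eux,exy,ghx,gou,goy] rk=31  ker:dej,ejx,eox,euy,gux,guy,hjo,hju,hjx,hou,hox,hoy,hux,huy,hxy,jou,jox,joy,jux,juy,jxy,ouy,oxy
∂3: piv[bdej,beox,bgux,bhjo,bhju,bhjx,bhou,bhoy,bhux,bjux,eguy,ejxy,gouy,houy,hoxy,jouy,joxy] rk=17  ker:hjux
∂2c = 0
c vs im∂3: residual ≠ 0 ⇒ not boundary

cycle:yes boundary:no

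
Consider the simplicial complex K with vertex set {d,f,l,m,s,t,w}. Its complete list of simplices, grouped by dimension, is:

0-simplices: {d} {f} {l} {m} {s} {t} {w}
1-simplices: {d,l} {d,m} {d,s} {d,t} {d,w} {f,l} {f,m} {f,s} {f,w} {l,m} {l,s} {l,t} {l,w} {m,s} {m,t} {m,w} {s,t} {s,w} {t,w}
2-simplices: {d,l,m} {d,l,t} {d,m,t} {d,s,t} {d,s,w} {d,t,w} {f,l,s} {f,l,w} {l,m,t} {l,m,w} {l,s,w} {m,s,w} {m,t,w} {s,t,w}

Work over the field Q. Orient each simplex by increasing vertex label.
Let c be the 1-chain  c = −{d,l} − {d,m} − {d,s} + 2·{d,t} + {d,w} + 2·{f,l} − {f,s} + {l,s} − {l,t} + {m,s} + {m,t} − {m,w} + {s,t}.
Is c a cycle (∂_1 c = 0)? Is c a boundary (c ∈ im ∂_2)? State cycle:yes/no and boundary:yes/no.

cycle:no boundary:no

n_0=7 n_1=19 n_2=14  [Q]
∂1: piv[dl,dm,ds,dt,dw,fl] rk=6  ker:fm,fs,fw,lm,ls,lt,lw,ms,mt,mw,st,sw,tw
∂2: piv[dlm,dlt,dmt,dst,dsw,dtw,fls,flw,lmw,lsw,msw,mtw] rk=12  ker:lmt,stw
∂1c = −{f} + {l} − 2·{m} − {s} + 3·{t}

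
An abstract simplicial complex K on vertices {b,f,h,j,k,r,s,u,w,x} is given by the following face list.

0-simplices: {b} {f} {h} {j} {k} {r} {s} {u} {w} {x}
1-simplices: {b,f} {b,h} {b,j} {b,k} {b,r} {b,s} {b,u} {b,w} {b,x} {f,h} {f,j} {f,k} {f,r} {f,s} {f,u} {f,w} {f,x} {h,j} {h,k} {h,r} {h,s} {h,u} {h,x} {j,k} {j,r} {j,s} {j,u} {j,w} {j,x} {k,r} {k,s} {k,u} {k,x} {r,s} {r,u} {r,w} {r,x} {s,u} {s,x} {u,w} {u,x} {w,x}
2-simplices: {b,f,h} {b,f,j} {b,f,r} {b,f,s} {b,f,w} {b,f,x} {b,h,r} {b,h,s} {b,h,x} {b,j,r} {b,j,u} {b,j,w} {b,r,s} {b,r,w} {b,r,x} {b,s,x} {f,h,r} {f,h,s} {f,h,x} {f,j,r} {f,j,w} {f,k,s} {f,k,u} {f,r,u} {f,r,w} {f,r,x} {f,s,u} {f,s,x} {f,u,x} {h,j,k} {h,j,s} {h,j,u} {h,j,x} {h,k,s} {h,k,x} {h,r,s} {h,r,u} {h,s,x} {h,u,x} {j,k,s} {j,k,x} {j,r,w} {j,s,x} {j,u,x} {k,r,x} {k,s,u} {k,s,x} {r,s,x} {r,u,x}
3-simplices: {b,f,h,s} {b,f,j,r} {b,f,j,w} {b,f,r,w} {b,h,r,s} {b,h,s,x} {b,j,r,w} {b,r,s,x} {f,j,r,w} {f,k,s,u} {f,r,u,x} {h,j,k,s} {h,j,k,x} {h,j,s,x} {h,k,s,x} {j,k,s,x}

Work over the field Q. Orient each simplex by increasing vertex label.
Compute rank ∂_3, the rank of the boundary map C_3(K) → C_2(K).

rank∂_3=14

n_0=10 n_1=42 n_2=49 n_3=16  [Q]
∂1: piv[bf,bh,bj,bk,br,bs,bu,bw,bx] rk=9  ker:fh,fj,fk,fr,fs,fu,fw,fx,hj,hk,hr,hs,hu,hx,jk,jr,js,ju,jw,jx,kr,ks,ku,kx,rs,ru,rw,rx,su,sx,uw,ux,wx
∂2: piv[bfh,bfj,bfr,bfs,bfw,bfx,bhr,bhs,bhx,bjr,bju,bjw,brs,brw,brx,bsx,fks,fku,fru,fsu,fux,hjk,hjs,hju,hjx,hks,hkx,hru,krx] rk=29  ker:fhr,fhs,fhx,fjr,fjw,frw,frx,fsx,hrs,hsx,hux,jks,jkx,jrw,jsx,jux,ksu,ksx,rsx,rux
∂3: piv[bfhs,bfjr,bfjw,bfrw,bhrs,bhsx,bjrw,brsx,fksu,frux,hjks,hjkx,hjsx,hksx] rk=14  ker:fjrw,jksx
rk∂_3=14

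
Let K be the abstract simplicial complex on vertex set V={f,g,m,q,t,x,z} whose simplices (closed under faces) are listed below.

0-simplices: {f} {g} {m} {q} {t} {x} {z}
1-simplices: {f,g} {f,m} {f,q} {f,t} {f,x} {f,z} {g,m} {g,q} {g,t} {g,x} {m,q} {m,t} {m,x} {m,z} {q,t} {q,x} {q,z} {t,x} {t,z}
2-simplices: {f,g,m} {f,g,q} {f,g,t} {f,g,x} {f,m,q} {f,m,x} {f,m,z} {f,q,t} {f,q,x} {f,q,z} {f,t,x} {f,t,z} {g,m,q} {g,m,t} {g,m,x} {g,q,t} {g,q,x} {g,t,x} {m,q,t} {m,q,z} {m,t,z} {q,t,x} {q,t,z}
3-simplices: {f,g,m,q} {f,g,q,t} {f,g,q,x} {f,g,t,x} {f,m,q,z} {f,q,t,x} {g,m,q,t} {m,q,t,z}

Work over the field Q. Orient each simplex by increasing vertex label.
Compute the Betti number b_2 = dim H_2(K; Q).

n_0=7 n_1=19 n_2=23 n_3=8  [Q]
∂1: piv[fg,fm,fq,ft,fx,fz] rk=6  ker:gm,gq,gt,gx,mq,mt,mx,mz,qt,qx,qz,tx,tz
∂2: piv[fgm,fgq,fgt,fgx,fmq,fmx,fmz,fqt,fqx,fqz,ftx,ftz,gmt] rk=13  ker:gmq,gmx,gqt,gqx,gtx,mqt,mqz,mtz,qtx,qtz
∂3: piv[fgmq,fgqt,fgqx,fgtx,fmqz,fqtx,gmqt,mqtz] rk=8
b_2=(23−13)−8=2

b_2=2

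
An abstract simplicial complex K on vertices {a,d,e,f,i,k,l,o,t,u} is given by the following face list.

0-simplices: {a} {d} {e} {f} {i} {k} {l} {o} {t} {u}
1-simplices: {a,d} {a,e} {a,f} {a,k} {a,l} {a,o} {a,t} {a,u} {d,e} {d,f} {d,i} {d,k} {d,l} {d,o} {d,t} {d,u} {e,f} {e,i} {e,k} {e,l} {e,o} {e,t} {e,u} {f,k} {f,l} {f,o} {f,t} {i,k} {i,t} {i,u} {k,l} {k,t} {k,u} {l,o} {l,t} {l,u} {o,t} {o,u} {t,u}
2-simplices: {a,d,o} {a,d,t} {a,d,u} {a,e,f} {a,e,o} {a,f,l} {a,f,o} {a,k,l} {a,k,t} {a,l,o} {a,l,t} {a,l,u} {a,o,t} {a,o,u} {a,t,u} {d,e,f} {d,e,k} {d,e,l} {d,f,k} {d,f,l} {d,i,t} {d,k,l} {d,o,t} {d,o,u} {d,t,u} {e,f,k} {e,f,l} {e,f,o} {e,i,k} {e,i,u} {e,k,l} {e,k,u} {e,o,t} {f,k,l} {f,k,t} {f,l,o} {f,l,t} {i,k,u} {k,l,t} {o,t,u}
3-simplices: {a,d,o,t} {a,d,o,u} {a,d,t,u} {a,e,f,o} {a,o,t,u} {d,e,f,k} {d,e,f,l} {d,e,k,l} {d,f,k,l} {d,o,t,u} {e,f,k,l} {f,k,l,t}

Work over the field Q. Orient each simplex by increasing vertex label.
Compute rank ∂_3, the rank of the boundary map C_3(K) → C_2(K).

n_0=10 n_1=39 n_2=40 n_3=12  [Q]
∂1: piv[ad,ae,af,ak,al,ao,at,au,di] rk=9  ker:de,df,dk,dl,do,dt,du,ef,ei,ek,el,eo,et,eu,fk,fl,fo,ft,ik,it,iu,kl,kt,ku,lo,lt,lu,ot,ou,tu
∂2: piv[ado,adt,adu,aef,aeo,afl,afo,akl,akt,alo,alt,alu,aot,aou,atu,def,dek,del,dfk,dfl,dit,dkl,eik,eiu,eku,eot,fkt] rk=27  ker:dot,dou,dtu,efk,efl,efo,ekl,fkl,flo,flt,iku,klt,otu
∂3: piv[adot,adou,adtu,aefo,aotu,defk,defl,dekl,dfkl,fklt] rk=10  ker:dotu,efkl
rk∂_3=10

rank∂_3=10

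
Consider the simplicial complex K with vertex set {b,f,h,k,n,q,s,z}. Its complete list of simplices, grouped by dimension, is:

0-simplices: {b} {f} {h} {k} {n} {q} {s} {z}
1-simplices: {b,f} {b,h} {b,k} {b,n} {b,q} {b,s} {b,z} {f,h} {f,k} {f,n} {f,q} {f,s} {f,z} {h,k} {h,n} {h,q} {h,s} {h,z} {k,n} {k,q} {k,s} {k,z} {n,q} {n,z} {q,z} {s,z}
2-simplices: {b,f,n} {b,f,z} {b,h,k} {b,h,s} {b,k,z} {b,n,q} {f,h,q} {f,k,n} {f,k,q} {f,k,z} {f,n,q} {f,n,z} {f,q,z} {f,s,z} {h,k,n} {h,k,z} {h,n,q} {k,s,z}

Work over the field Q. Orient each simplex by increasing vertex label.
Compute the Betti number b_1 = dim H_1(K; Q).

b_1=1

n_0=8 n_1=26 n_2=18  [Q]
∂1: piv[bf,bh,bk,bn,bq,bs,bz] rk=7  ker:fh,fk,fn,fq,fs,fz,hk,hn,hq,hs,hz,kn,kq,ks,kz,nq,nz,qz,sz
∂2: piv[bfn,bfz,bhk,bhs,bkz,bnq,fhq,fkn,fkq,fkz,fnq,fnz,fqz,fsz,hkn,hkz,hnq,ksz] rk=18
b_1=(26−7)−18=1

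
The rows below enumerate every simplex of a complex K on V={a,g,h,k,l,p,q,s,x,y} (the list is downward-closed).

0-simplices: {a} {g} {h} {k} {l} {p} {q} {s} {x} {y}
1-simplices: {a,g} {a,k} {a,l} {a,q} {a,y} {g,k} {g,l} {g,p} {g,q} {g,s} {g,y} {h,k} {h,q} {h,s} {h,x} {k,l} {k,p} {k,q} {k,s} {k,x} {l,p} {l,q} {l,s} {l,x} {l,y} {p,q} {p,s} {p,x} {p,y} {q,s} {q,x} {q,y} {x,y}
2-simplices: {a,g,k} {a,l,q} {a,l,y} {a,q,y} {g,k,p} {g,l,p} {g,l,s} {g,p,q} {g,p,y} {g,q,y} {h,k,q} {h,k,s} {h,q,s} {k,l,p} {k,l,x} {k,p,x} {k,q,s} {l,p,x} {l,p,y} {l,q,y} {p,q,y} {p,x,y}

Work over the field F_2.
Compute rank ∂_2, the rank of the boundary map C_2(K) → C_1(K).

rank∂_2=18

n_0=10 n_1=33 n_2=22  [Z2]
∂1: piv[ag,ak,al,aq,ay,gp,gs,hk,hx] rk=9  ker:gk,gl,gq,gy,hq,hs,kl,kp,kq,ks,kx,lp,lq,ls,lx,ly,pq,ps,px,py,qs,qx,qy,xy
∂2: piv[agk,alq,aly,aqy,gkp,glp,gls,gpq,gpy,gqy,hkq,hks,hqs,klp,klx,kpx,lpy,pxy] rk=18  ker:kqs,lpx,lqy,pqy
rk∂_2=18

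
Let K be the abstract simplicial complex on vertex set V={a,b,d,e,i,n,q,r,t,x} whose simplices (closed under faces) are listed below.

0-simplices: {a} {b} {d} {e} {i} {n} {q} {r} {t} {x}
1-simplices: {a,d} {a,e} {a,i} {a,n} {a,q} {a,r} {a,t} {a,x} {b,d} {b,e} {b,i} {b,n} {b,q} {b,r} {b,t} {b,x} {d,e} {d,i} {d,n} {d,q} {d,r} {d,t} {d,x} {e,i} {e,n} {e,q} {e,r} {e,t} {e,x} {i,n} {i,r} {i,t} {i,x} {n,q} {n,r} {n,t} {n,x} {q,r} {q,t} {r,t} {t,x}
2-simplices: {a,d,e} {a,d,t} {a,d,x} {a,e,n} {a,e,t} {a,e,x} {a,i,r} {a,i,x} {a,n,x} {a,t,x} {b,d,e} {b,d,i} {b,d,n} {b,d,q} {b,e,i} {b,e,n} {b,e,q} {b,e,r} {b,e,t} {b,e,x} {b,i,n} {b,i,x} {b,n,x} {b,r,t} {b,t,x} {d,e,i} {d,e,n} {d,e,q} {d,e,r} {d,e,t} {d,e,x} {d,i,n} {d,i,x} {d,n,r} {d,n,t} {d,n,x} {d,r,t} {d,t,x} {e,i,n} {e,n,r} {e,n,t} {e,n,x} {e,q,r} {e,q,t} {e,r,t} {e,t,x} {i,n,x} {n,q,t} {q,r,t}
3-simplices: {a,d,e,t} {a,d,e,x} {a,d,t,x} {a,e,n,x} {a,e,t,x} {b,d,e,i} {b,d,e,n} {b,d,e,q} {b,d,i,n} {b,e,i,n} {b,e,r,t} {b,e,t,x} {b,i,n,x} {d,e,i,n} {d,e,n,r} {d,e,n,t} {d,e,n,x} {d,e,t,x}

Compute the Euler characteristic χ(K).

n_0=10 n_1=41 n_2=49 n_3=18
χ=+10−41+49−18=0

χ(K)=0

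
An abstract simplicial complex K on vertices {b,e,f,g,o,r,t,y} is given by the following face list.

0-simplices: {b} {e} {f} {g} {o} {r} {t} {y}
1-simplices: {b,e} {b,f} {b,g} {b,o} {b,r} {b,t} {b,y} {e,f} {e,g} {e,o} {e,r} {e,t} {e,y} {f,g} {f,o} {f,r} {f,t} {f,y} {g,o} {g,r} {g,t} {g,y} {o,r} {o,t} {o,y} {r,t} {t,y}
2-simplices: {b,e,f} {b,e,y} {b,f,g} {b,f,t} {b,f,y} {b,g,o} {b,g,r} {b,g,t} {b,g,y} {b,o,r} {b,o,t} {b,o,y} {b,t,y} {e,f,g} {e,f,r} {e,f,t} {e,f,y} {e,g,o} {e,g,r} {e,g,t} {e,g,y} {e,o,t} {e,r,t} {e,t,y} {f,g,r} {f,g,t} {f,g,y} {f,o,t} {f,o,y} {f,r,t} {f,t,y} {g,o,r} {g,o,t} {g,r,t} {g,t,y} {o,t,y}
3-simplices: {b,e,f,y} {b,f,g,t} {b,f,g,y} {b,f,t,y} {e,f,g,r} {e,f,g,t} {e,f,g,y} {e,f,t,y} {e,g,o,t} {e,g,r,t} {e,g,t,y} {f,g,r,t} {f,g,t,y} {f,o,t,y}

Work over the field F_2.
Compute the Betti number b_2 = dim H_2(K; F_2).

b_2=3

n_0=8 n_1=27 n_2=36 n_3=14  [Z2]
∂1: piv[be,bf,bg,bo,br,bt,by] rk=7  ker:ef,eg,eo,er,et,ey,fg,fo,fr,ft,fy,go,gr,gt,gy,or,ot,oy,rt,ty
∂2: piv[bef,bey,bfg,bft,bfy,bgo,bgr,bgt,bgy,bor,bot,boy,bty,efg,efr,eft,ego,egr,ert,fot] rk=20  ker:efy,egt,egy,eot,ety,fgr,fgt,fgy,foy,frt,fty,gor,got,grt,gty,oty
∂3: piv[befy,bfgt,bfgy,bfty,efgr,efgt,efgy,efty,egot,egrt,egty,fgrt,foty] rk=13  ker:fgty
b_2=(36−20)−13=3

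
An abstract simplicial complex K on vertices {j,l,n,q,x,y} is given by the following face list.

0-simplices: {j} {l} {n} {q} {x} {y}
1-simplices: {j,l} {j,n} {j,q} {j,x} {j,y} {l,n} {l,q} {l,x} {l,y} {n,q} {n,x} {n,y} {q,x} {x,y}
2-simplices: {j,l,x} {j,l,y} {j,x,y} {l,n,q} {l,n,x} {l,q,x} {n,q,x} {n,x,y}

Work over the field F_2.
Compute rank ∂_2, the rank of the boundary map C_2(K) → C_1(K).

rank∂_2=7

n_0=6 n_1=14 n_2=8  [Z2]
∂1: piv[jl,jn,jq,jx,jy] rk=5  ker:ln,lq,lx,ly,nq,nx,ny,qx,xy
∂2: piv[jlx,jly,jxy,lnq,lnx,lqx,nxy] rk=7  ker:nqx
rk∂_2=7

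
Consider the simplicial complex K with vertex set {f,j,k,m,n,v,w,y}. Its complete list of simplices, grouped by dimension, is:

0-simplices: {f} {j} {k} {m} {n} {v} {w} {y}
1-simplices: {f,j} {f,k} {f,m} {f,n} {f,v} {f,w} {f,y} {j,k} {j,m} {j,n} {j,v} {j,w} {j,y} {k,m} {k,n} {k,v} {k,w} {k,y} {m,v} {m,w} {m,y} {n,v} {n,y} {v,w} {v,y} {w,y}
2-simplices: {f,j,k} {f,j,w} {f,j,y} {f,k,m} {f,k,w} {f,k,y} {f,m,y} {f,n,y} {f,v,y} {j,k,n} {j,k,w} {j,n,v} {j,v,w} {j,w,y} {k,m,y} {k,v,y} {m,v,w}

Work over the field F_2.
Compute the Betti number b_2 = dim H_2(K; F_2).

n_0=8 n_1=26 n_2=17  [Z2]
∂1: piv[fj,fk,fm,fn,fv,fw,fy] rk=7  ker:jk,jm,jn,jv,jw,jy,km,kn,kv,kw,ky,mv,mw,my,nv,ny,vw,vy,wy
∂2: piv[fjk,fjw,fjy,fkm,fkw,fky,fmy,fny,fvy,jkn,jnv,jvw,jwy,kvy,mvw] rk=15  ker:jkw,kmy
b_2=(17−15)−0=2

b_2=2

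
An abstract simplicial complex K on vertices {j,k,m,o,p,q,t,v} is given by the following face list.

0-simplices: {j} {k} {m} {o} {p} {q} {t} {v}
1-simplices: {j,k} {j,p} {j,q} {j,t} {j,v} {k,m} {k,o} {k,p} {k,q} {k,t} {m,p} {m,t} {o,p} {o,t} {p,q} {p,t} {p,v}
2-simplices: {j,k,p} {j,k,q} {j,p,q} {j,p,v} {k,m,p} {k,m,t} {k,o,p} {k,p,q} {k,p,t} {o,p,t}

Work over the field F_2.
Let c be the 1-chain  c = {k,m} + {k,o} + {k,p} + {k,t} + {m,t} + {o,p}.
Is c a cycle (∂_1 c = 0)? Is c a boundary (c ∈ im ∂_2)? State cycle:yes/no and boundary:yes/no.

cycle:yes boundary:yes

n_0=8 n_1=17 n_2=10  [Z2]
∂1: piv[jk,jp,jq,jt,jv,km,ko] rk=7  ker:kp,kq,kt,mp,mt,op,ot,pq,pt,pv
∂2: piv[jkp,jkq,jpq,jpv,kmp,kmt,kop,kpt,opt] rk=9  ker:kpq
∂1c = 0
c vs im∂2: reduces to 0 ⇒ boundary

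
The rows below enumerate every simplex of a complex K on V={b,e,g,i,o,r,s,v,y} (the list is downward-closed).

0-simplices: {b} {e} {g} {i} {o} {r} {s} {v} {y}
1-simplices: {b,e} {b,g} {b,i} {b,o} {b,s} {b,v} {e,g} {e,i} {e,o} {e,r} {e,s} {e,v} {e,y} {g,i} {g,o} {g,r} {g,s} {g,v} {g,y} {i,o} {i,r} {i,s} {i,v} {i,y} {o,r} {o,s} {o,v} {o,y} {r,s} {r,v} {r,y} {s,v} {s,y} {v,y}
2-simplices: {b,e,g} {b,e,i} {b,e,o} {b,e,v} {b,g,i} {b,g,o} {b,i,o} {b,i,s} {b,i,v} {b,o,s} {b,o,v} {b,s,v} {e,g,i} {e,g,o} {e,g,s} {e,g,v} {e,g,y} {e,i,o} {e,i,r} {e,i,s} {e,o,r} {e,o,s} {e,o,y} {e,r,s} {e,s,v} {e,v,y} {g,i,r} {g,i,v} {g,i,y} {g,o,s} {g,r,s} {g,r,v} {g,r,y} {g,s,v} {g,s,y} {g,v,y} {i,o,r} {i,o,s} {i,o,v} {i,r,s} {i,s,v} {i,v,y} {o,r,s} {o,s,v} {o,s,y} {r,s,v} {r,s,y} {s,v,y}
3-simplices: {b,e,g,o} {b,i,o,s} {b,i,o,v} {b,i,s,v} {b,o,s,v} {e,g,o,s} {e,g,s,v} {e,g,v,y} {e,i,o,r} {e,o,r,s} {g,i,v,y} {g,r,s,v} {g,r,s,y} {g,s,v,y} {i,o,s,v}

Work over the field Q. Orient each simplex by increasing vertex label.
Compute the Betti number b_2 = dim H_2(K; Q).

b_2=8

n_0=9 n_1=34 n_2=48 n_3=15  [Q]
∂1: piv[be,bg,bi,bo,bs,bv,er,ey] rk=8  ker:eg,ei,eo,es,ev,gi,go,gr,gs,gv,gy,io,ir,is,iv,iy,or,os,ov,oy,rs,rv,ry,sv,sy,vy
∂2: piv[beg,bei,beo,bev,bgi,bgo,bio,bis,biv,bos,bov,bsv,egs,egv,egy,eir,eis,eor,eoy,ers,evy,gir,giy,grv,gry,gsy] rk=26  ker:egi,ego,eio,eos,esv,giv,gos,grs,gsv,gvy,ior,ios,iov,irs,isv,ivy,ors,osv,osy,rsv,rsy,svy
∂3: piv[bego,bios,biov,bisv,bosv,egos,egsv,egvy,eior,eors,givy,grsv,grsy,gsvy] rk=14  ker:iosv
b_2=(48−26)−14=8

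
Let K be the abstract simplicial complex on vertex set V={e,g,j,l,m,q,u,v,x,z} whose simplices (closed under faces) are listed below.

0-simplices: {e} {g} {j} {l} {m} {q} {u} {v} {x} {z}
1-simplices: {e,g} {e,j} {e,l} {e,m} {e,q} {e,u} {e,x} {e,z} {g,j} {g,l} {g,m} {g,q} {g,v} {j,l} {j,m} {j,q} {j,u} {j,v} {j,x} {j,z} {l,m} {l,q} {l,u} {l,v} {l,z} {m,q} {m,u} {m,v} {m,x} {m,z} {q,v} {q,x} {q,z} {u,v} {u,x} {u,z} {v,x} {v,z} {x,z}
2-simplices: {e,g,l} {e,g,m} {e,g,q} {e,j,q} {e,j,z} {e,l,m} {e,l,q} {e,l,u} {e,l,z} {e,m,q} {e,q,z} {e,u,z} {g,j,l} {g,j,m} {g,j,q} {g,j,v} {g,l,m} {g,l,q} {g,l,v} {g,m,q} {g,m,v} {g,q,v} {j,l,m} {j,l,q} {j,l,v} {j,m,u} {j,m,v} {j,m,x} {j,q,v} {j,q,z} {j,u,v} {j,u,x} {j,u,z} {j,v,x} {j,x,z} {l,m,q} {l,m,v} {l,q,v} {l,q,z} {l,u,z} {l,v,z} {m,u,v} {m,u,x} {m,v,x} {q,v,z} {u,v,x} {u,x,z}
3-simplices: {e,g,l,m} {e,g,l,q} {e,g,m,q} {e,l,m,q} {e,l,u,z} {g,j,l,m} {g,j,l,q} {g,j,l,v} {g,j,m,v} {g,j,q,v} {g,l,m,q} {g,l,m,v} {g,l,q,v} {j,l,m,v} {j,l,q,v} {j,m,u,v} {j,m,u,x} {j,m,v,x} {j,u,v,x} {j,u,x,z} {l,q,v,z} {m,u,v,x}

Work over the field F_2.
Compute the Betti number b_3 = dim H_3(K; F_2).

b_3=4

n_0=10 n_1=39 n_2=47 n_3=22  [Z2]
∂1: piv[eg,ej,el,em,eq,eu,ex,ez,gv] rk=9  ker:gj,gl,gm,gq,jl,jm,jq,ju,jv,jx,jz,lm,lq,lu,lv,lz,mq,mu,mv,mx,mz,qv,qx,qz,uv,ux,uz,vx,vz,xz
∂2: piv[egl,egm,egq,ejq,ejz,elm,elq,elu,elz,emq,eqz,euz,gjl,gjm,gjq,gjv,glv,gmv,gqv,jmu,jmx,juv,jux,juz,jvx,jxz,lvz] rk=27  ker:glm,glq,gmq,jlm,jlq,jlv,jmv,jqv,jqz,lmq,lmv,lqv,lqz,luz,muv,mux,mvx,qvz,uvx,uxz
∂3: piv[eglm,eglq,egmq,elmq,eluz,gjlm,gjlq,gjlv,gjmv,gjqv,glmv,glqv,jmuv,jmux,jmvx,juvx,juxz,lqvz] rk=18  ker:glmq,jlmv,jlqv,muvx
b_3=(22−18)−0=4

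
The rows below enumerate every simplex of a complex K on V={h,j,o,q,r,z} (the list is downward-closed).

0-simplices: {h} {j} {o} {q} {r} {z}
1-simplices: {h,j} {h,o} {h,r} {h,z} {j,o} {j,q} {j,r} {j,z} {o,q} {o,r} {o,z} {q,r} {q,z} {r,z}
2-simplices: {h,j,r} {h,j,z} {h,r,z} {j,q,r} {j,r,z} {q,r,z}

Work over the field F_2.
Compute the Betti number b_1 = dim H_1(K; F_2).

n_0=6 n_1=14 n_2=6  [Z2]
∂1: piv[hj,ho,hr,hz,jq] rk=5  ker:jo,jr,jz,oq,or,oz,qr,qz,rz
∂2: piv[hjr,hjz,hrz,jqr,qrz] rk=5  ker:jrz
b_1=(14−5)−5=4

b_1=4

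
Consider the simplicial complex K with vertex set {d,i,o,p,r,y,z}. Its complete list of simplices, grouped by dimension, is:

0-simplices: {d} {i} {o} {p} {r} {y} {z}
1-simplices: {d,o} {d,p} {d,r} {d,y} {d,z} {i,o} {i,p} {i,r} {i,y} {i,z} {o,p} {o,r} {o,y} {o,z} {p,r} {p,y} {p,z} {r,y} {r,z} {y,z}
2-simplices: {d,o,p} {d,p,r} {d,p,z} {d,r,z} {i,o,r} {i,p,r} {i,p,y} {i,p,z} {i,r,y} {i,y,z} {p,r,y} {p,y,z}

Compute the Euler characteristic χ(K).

n_0=7 n_1=20 n_2=12
χ=+7−20+12=-1

χ(K)=-1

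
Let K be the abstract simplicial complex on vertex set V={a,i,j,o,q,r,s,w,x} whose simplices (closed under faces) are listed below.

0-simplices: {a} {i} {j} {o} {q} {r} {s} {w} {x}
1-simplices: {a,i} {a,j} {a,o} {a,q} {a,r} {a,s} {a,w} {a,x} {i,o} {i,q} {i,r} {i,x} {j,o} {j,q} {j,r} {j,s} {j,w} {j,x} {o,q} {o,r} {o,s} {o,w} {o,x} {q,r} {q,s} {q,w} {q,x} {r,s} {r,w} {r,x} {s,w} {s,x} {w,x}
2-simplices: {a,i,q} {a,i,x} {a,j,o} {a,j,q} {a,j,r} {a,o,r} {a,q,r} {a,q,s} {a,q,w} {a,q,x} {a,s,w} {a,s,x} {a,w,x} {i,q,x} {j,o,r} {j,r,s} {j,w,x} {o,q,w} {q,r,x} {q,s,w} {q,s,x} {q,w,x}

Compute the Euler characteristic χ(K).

χ(K)=-2

n_0=9 n_1=33 n_2=22
χ=+9−33+22=-2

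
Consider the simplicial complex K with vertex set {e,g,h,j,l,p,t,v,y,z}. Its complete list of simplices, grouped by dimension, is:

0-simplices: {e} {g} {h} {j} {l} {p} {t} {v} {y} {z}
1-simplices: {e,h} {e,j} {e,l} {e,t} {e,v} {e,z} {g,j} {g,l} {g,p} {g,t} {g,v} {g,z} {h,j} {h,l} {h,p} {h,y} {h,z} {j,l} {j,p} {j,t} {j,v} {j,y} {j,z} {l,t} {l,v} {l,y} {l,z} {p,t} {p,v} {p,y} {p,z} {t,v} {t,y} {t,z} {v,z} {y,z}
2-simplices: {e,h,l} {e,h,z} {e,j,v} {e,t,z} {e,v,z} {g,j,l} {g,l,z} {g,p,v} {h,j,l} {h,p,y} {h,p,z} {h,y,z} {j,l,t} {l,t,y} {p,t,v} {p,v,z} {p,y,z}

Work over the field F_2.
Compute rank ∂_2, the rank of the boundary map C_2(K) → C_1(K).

n_0=10 n_1=36 n_2=17  [Z2]
∂1: piv[eh,ej,el,et,ev,ez,gj,gp,hy] rk=9  ker:gl,gt,gv,gz,hj,hl,hp,hz,jl,jp,jt,jv,jy,jz,lt,lv,ly,lz,pt,pv,py,pz,tv,ty,tz,vz,yz
∂2: piv[ehl,ehz,ejv,etz,evz,gjl,glz,gpv,hjl,hpy,hpz,hyz,jlt,lty,ptv,pvz] rk=16  ker:pyz
rk∂_2=16

rank∂_2=16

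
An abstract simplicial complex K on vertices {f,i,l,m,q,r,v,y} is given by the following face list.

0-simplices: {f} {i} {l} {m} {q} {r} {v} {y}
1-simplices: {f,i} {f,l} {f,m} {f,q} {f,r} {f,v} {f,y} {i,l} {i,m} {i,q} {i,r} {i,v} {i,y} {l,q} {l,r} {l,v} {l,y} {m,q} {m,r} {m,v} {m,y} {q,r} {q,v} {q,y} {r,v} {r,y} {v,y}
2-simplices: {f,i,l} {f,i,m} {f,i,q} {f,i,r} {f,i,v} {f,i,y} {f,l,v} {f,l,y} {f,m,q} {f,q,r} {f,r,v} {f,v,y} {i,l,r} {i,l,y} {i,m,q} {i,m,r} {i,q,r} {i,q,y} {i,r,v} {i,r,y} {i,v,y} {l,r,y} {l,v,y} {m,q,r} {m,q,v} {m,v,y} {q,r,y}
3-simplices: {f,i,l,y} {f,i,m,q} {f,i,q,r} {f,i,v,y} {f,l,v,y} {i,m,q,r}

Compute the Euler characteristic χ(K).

n_0=8 n_1=27 n_2=27 n_3=6
χ=+8−27+27−6=2

χ(K)=2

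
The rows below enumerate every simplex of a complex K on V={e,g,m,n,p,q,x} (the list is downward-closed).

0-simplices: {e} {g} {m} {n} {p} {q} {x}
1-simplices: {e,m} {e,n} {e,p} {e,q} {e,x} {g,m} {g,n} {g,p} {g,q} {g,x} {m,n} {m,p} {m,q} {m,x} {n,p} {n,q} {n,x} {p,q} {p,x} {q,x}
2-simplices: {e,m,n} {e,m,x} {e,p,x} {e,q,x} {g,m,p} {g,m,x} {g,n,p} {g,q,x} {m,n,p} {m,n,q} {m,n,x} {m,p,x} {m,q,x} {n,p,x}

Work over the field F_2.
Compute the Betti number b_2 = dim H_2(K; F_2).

b_2=1

n_0=7 n_1=20 n_2=14  [Z2]
∂1: piv[em,en,ep,eq,ex,gm] rk=6  ker:gn,gp,gq,gx,mn,mp,mq,mx,np,nq,nx,pq,px,qx
∂2: piv[emn,emx,epx,eqx,gmp,gmx,gnp,gqx,mnp,mnq,mnx,mpx,mqx] rk=13  ker:npx
b_2=(14−13)−0=1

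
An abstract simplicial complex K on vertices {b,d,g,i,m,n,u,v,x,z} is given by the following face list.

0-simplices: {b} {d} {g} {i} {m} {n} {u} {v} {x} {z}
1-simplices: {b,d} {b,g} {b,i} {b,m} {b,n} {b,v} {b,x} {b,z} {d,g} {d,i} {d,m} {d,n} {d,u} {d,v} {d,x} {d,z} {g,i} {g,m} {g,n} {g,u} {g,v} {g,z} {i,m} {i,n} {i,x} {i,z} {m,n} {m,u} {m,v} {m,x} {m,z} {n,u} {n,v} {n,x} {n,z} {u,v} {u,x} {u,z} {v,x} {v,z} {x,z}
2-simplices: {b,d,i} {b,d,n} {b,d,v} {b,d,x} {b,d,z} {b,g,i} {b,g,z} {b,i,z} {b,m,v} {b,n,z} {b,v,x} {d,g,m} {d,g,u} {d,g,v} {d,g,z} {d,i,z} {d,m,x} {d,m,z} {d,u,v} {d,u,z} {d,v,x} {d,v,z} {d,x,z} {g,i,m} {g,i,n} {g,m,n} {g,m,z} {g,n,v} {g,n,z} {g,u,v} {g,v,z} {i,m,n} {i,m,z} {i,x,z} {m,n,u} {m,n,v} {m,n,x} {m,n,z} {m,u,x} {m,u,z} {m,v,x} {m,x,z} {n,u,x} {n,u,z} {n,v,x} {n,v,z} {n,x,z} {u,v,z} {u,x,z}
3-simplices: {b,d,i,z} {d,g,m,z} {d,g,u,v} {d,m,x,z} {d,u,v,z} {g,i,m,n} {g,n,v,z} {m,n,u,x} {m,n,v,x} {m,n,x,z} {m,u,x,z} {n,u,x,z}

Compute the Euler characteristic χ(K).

χ(K)=6

n_0=10 n_1=41 n_2=49 n_3=12
χ=+10−41+49−12=6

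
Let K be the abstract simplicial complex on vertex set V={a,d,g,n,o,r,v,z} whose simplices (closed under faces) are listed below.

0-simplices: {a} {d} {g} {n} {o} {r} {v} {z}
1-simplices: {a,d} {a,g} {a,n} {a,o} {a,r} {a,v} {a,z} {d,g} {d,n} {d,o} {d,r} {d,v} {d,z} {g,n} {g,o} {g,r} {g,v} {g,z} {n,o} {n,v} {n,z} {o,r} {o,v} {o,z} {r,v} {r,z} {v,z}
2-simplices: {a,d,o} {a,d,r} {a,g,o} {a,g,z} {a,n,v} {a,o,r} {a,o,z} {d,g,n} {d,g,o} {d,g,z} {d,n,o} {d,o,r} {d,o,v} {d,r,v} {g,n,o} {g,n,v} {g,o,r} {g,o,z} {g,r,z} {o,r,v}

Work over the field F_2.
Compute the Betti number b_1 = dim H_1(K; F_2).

n_0=8 n_1=27 n_2=20  [Z2]
∂1: piv[ad,ag,an,ao,ar,av,az] rk=7  ker:dg,dn,do,dr,dv,dz,gn,go,gr,gv,gz,no,nv,nz,or,ov,oz,rv,rz,vz
∂2: piv[ado,adr,ago,agz,anv,aor,aoz,dgn,dgo,dgz,dno,dov,drv,gnv,gor,grz] rk=16  ker:dor,gno,goz,orv
b_1=(27−7)−16=4

b_1=4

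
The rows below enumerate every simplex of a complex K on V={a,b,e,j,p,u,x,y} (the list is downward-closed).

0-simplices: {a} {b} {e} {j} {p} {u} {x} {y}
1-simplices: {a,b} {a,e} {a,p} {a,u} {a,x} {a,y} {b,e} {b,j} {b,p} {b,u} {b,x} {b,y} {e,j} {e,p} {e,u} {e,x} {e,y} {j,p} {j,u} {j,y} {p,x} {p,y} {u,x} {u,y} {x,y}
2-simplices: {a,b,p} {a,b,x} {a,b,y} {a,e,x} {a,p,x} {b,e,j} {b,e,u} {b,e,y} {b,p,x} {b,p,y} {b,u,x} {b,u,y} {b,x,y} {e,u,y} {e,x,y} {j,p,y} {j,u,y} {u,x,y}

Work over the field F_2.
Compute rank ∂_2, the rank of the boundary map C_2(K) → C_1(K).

n_0=8 n_1=25 n_2=18  [Z2]
∂1: piv[ab,ae,ap,au,ax,ay,bj] rk=7  ker:be,bp,bu,bx,by,ej,ep,eu,ex,ey,jp,ju,jy,px,py,ux,uy,xy
∂2: piv[abp,abx,aby,aex,apx,bej,beu,bey,bpy,bux,buy,bxy,exy,jpy,juy] rk=15  ker:bpx,euy,uxy
rk∂_2=15

rank∂_2=15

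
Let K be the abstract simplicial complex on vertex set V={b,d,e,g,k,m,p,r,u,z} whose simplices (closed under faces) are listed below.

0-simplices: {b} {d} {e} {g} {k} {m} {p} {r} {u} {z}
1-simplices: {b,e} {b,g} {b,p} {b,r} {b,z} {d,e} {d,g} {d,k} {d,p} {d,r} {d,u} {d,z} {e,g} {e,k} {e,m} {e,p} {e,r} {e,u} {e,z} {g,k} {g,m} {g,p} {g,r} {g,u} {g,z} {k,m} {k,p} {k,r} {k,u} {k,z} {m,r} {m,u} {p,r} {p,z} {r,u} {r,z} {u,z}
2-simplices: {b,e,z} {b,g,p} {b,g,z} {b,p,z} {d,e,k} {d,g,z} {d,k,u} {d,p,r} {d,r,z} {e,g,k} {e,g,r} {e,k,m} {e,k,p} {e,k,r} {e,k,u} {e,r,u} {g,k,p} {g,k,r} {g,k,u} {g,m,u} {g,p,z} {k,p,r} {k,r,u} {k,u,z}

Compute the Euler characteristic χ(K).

χ(K)=-3

n_0=10 n_1=37 n_2=24
χ=+10−37+24=-3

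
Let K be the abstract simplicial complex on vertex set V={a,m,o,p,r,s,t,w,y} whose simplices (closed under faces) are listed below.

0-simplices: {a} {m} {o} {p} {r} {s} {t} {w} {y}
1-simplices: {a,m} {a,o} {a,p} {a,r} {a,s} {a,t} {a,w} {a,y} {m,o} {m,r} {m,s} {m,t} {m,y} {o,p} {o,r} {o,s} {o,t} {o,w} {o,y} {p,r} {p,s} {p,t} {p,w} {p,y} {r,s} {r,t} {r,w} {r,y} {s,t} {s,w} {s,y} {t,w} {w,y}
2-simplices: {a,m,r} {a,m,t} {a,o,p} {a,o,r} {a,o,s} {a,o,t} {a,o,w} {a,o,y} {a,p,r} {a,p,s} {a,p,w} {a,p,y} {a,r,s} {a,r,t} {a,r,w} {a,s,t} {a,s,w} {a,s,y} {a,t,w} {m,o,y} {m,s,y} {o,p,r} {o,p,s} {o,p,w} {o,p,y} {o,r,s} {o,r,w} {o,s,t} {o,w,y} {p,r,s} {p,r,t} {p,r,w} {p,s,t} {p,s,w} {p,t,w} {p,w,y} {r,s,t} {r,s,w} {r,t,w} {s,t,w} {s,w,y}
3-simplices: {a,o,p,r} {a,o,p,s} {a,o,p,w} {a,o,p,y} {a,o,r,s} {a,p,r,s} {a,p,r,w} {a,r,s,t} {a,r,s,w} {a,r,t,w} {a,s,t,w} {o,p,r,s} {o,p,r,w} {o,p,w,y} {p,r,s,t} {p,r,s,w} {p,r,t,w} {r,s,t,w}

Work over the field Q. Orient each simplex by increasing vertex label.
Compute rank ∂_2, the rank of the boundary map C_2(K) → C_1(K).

n_0=9 n_1=33 n_2=41 n_3=18  [Q]
∂1: piv[am,ao,ap,ar,as,at,aw,ay] rk=8  ker:mo,mr,ms,mt,my,op,or,os,ot,ow,oy,pr,ps,pt,pw,py,rs,rt,rw,ry,st,sw,sy,tw,wy
∂2: piv[amr,amt,aop,aor,aos,aot,aow,aoy,apr,aps,apw,apy,ars,art,arw,ast,asw,asy,atw,moy,msy,owy,prt] rk=23  ker:opr,ops,opw,opy,ors,orw,ost,prs,prw,pst,psw,ptw,pwy,rst,rsw,rtw,stw,swy
∂3: piv[aopr,aops,aopw,aopy,aors,aprs,aprw,arst,arsw,artw,astw,oprw,opwy,prst,prsw,prtw] rk=16  ker:oprs,rstw
rk∂_2=23

rank∂_2=23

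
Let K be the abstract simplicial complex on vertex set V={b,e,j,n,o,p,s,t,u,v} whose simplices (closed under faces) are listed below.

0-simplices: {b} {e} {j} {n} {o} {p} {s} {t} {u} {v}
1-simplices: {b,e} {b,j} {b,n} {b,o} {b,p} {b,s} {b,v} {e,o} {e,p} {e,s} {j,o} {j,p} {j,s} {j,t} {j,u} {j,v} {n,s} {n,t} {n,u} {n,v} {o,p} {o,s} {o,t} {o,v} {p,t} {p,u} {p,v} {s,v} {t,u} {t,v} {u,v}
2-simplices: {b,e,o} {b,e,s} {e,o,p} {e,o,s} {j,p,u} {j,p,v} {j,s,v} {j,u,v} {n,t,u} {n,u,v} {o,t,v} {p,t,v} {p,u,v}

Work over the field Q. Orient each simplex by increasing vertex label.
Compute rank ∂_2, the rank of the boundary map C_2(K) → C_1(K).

n_0=10 n_1=31 n_2=13  [Q]
∂1: piv[be,bj,bn,bo,bp,bs,bv,jt,ju] rk=9  ker:eo,ep,es,jo,jp,js,jv,ns,nt,nu,nv,op,os,ot,ov,pt,pu,pv,sv,tu,tv,uv
∂2: piv[beo,bes,eop,eos,jpu,jpv,jsv,juv,ntu,nuv,otv,ptv] rk=12  ker:puv
rk∂_2=12

rank∂_2=12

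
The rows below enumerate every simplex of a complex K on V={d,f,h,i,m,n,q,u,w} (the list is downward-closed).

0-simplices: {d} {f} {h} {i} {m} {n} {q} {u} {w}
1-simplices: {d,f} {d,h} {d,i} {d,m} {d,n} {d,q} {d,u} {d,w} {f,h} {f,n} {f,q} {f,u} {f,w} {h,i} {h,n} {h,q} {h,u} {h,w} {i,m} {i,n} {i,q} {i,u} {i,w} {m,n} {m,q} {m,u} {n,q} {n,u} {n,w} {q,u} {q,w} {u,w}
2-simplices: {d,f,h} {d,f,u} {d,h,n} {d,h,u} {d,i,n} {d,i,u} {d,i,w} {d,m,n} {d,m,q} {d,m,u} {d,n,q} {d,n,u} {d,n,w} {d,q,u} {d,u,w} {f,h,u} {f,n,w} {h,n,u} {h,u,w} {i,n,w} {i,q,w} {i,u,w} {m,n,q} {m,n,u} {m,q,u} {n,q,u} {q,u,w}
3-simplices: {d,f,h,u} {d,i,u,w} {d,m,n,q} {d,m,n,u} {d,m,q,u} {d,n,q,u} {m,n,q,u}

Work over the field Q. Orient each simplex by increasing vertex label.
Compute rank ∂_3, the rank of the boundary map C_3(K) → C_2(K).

n_0=9 n_1=32 n_2=27 n_3=7  [Q]
∂1: piv[df,dh,di,dm,dn,dq,du,dw] rk=8  ker:fh,fn,fq,fu,fw,hi,hn,hq,hu,hw,im,in,iq,iu,iw,mn,mq,mu,nq,nu,nw,qu,qw,uw
∂2: piv[dfh,dfu,dhn,dhu,din,diu,diw,dmn,dmq,dmu,dnq,dnu,dnw,dqu,duw,fnw,huw,iqw,quw] rk=19  ker:fhu,hnu,inw,iuw,mnq,mnu,mqu,nqu
∂3: piv[dfhu,diuw,dmnq,dmnu,dmqu,dnqu] rk=6  ker:mnqu
rk∂_3=6

rank∂_3=6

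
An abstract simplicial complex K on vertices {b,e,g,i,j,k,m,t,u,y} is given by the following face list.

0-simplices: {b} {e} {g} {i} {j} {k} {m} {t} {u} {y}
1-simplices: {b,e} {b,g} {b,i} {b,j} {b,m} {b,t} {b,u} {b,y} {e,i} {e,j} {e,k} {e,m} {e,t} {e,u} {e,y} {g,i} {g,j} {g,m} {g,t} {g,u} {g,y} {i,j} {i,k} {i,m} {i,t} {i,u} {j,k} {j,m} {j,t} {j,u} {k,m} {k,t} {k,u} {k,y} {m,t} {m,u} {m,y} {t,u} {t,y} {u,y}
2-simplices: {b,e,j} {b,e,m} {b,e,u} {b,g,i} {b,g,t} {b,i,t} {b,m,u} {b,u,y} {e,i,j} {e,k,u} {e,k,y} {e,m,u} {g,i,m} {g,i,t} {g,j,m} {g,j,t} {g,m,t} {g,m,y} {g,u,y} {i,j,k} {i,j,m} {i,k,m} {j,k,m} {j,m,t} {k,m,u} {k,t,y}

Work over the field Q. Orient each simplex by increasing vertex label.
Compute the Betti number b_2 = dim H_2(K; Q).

b_2=4

n_0=10 n_1=40 n_2=26  [Q]
∂1: piv[be,bg,bi,bj,bm,bt,bu,by,ek] rk=9  ker:ei,ej,em,et,eu,ey,gi,gj,gm,gt,gu,gy,ij,ik,im,it,iu,jk,jm,jt,ju,km,kt,ku,ky,mt,mu,my,tu,ty,uy
∂2: piv[bej,bem,beu,bgi,bgt,bit,bmu,buy,eij,eku,eky,gim,gjm,gjt,gmt,gmy,guy,ijk,ijm,ikm,kmu,kty] rk=22  ker:emu,git,jkm,jmt
b_2=(26−22)−0=4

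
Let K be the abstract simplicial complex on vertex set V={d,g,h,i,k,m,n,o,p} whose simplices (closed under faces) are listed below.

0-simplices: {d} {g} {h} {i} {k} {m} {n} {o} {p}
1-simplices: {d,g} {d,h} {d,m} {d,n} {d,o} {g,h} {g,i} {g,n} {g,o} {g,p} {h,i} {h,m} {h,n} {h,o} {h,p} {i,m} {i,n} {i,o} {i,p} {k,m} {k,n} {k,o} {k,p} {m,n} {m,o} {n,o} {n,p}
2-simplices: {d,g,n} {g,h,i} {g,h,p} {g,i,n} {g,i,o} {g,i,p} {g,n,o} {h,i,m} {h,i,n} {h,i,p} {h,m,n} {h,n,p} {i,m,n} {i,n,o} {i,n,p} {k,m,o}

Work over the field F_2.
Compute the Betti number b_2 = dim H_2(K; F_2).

n_0=9 n_1=27 n_2=16  [Z2]
∂1: piv[dg,dh,dm,dn,do,gi,gp,km] rk=8  ker:gh,gn,go,hi,hm,hn,ho,hp,im,in,io,ip,kn,ko,kp,mn,mo,no,np
∂2: piv[dgn,ghi,ghp,gin,gio,gip,gno,him,hin,hmn,hnp,kmo] rk=12  ker:hip,imn,ino,inp
b_2=(16−12)−0=4

b_2=4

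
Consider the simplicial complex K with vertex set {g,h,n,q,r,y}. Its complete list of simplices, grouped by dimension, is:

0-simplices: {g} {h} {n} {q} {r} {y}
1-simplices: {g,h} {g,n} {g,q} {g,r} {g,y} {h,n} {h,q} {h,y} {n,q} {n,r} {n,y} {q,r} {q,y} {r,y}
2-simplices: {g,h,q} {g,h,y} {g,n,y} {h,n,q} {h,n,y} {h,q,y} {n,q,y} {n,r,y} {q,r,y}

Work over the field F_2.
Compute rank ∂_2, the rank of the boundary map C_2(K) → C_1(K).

rank∂_2=8

n_0=6 n_1=14 n_2=9  [Z2]
∂1: piv[gh,gn,gq,gr,gy] rk=5  ker:hn,hq,hy,nq,nr,ny,qr,qy,ry
∂2: piv[ghq,ghy,gny,hnq,hny,hqy,nry,qry] rk=8  ker:nqy
rk∂_2=8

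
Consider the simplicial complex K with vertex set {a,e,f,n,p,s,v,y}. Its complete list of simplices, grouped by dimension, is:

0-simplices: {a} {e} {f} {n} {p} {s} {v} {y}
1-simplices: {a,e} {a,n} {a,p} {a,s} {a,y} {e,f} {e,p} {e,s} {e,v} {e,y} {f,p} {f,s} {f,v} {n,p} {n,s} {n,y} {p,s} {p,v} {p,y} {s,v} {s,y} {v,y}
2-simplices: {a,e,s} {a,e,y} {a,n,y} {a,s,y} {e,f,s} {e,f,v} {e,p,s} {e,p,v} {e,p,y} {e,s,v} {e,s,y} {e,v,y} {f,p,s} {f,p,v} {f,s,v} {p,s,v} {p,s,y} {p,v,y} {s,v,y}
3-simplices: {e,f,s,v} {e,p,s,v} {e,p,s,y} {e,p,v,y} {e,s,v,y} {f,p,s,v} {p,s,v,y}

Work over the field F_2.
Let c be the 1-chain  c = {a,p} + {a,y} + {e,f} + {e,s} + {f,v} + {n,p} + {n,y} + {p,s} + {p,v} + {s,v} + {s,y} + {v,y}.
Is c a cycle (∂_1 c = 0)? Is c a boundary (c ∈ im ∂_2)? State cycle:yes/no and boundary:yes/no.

cycle:yes boundary:no

n_0=8 n_1=22 n_2=19 n_3=7  [Z2]
∂1: piv[ae,an,ap,as,ay,ef,ev] rk=7  ker:ep,es,ey,fp,fs,fv,np,ns,ny,ps,pv,py,sv,sy,vy
∂2: piv[aes,aey,any,asy,efs,efv,eps,epv,epy,esv,evy,fps] rk=12  ker:esy,fpv,fsv,psv,psy,pvy,svy
∂3: piv[efsv,epsv,epsy,epvy,esvy,fpsv] rk=6  ker:psvy
∂1c = 0
c vs im∂2: residual ≠ 0 ⇒ not boundary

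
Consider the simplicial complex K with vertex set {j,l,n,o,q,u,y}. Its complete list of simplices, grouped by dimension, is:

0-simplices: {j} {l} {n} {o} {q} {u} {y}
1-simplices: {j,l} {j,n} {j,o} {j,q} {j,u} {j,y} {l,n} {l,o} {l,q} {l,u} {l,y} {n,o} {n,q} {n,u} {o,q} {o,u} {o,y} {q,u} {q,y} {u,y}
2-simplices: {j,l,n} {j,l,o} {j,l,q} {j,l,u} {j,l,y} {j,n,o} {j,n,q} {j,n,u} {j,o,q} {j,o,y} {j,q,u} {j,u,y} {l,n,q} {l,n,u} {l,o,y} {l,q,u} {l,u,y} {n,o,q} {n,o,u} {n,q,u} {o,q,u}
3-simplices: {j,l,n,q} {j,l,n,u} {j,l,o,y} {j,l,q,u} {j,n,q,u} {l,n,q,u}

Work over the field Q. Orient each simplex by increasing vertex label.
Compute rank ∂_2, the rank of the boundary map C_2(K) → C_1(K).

n_0=7 n_1=20 n_2=21 n_3=6  [Q]
∂1: piv[jl,jn,jo,jq,ju,jy] rk=6  ker:ln,lo,lq,lu,ly,no,nq,nu,oq,ou,oy,qu,qy,uy
∂2: piv[jln,jlo,jlq,jlu,jly,jno,jnq,jnu,joq,joy,jqu,juy,nou] rk=13  ker:lnq,lnu,loy,lqu,luy,noq,nqu,oqu
∂3: piv[jlnq,jlnu,jloy,jlqu,jnqu] rk=5  ker:lnqu
rk∂_2=13

rank∂_2=13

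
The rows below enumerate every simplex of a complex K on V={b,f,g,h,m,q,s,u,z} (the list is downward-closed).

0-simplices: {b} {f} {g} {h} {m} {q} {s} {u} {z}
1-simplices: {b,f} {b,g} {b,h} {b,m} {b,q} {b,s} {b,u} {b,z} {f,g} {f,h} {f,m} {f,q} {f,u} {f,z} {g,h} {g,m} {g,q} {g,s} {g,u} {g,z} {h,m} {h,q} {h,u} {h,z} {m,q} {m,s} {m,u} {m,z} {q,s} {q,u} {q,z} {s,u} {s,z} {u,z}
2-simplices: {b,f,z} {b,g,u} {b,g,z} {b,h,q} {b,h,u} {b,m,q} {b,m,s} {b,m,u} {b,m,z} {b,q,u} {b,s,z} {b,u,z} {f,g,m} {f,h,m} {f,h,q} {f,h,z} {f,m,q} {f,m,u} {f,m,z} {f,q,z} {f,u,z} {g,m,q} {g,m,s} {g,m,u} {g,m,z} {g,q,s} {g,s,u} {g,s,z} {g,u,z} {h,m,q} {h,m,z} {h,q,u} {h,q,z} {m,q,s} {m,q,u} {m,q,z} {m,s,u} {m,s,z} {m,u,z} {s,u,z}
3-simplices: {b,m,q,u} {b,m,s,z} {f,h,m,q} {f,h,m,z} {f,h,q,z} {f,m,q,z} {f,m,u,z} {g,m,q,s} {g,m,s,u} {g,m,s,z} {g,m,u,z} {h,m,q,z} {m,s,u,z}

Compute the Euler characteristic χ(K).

n_0=9 n_1=34 n_2=40 n_3=13
χ=+9−34+40−13=2

χ(K)=2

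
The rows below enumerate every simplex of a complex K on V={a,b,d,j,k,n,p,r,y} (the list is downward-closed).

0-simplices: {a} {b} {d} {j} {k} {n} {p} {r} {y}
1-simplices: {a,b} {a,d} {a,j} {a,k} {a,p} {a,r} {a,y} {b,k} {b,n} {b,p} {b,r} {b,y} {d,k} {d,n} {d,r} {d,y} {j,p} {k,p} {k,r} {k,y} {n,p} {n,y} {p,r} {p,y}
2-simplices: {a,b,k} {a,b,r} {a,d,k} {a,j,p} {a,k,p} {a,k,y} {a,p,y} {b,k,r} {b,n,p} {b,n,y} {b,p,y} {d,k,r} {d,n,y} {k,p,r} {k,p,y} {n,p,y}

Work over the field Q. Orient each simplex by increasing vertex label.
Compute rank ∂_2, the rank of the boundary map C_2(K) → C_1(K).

rank∂_2=14

n_0=9 n_1=24 n_2=16  [Q]
∂1: piv[ab,ad,aj,ak,ap,ar,ay,bn] rk=8  ker:bk,bp,br,by,dk,dn,dr,dy,jp,kp,kr,ky,np,ny,pr,py
∂2: piv[abk,abr,adk,ajp,akp,aky,apy,bkr,bnp,bny,bpy,dkr,dny,kpr] rk=14  ker:kpy,npy
rk∂_2=14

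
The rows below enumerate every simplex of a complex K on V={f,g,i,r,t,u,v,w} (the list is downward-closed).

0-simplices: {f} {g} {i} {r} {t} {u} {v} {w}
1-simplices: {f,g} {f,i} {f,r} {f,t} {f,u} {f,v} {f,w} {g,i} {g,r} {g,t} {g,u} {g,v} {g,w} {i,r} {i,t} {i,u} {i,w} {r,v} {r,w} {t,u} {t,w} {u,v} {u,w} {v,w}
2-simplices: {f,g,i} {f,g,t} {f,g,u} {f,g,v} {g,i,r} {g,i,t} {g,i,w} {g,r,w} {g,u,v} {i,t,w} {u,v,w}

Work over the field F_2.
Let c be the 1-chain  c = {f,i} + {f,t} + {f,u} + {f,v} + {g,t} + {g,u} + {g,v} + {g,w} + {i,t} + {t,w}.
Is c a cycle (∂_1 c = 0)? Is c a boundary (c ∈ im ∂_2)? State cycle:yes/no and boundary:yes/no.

cycle:yes boundary:yes

n_0=8 n_1=24 n_2=11  [Z2]
∂1: piv[fg,fi,fr,ft,fu,fv,fw] rk=7  ker:gi,gr,gt,gu,gv,gw,ir,it,iu,iw,rv,rw,tu,tw,uv,uw,vw
∂2: piv[fgi,fgt,fgu,fgv,gir,git,giw,grw,guv,itw,uvw] rk=11
∂1c = 0
c vs im∂2: reduces to 0 ⇒ boundary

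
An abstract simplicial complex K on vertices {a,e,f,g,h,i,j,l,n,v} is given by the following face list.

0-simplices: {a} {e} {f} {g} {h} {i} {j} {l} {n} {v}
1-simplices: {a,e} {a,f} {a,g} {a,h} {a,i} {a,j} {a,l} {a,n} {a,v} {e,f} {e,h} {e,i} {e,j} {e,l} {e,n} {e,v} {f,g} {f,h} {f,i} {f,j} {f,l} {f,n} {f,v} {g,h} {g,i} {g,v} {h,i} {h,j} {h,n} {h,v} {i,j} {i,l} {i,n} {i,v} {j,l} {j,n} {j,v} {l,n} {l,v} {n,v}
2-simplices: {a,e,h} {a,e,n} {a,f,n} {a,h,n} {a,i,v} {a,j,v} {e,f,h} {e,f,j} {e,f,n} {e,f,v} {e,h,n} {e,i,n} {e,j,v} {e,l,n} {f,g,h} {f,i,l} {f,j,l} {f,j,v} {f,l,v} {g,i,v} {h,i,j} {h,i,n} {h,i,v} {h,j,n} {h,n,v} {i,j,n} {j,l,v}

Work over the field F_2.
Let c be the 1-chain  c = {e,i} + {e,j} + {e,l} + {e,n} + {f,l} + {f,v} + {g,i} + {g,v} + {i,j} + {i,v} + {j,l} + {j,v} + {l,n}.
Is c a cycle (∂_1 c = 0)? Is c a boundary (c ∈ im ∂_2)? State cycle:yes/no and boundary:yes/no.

cycle:yes boundary:no

n_0=10 n_1=40 n_2=27  [Z2]
∂1: piv[ae,af,ag,ah,ai,aj,al,an,av] rk=9  ker:ef,eh,ei,ej,el,en,ev,fg,fh,fi,fj,fl,fn,fv,gh,gi,gv,hi,hj,hn,hv,ij,il,in,iv,jl,jn,jv,ln,lv,nv
∂2: piv[aeh,aen,afn,ahn,aiv,ajv,efh,efj,efn,efv,ein,ejv,eln,fgh,fil,fjl,flv,giv,hij,hin,hiv,hjn,hnv] rk=23  ker:ehn,fjv,ijn,jlv
∂1c = 0
c vs im∂2: residual ≠ 0 ⇒ not boundary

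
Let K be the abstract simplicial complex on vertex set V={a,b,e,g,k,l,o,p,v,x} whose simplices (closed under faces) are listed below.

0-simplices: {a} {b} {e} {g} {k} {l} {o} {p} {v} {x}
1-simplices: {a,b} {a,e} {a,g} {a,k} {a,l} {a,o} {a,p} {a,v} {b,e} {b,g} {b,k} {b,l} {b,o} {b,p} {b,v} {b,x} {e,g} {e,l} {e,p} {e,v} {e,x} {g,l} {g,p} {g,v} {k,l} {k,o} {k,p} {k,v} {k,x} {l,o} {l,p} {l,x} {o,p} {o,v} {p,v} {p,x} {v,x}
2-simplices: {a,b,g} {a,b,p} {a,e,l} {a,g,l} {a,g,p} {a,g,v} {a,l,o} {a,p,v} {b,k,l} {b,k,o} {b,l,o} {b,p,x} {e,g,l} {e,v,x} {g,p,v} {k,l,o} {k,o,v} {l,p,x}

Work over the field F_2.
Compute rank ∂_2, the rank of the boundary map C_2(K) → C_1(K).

n_0=10 n_1=37 n_2=18  [Z2]
∂1: piv[ab,ae,ag,ak,al,ao,ap,av,bx] rk=9  ker:be,bg,bk,bl,bo,bp,bv,eg,el,ep,ev,ex,gl,gp,gv,kl,ko,kp,kv,kx,lo,lp,lx,op,ov,pv,px,vx
∂2: piv[abg,abp,ael,agl,agp,agv,alo,apv,bkl,bko,blo,bpx,egl,evx,kov,lpx] rk=16  ker:gpv,klo
rk∂_2=16

rank∂_2=16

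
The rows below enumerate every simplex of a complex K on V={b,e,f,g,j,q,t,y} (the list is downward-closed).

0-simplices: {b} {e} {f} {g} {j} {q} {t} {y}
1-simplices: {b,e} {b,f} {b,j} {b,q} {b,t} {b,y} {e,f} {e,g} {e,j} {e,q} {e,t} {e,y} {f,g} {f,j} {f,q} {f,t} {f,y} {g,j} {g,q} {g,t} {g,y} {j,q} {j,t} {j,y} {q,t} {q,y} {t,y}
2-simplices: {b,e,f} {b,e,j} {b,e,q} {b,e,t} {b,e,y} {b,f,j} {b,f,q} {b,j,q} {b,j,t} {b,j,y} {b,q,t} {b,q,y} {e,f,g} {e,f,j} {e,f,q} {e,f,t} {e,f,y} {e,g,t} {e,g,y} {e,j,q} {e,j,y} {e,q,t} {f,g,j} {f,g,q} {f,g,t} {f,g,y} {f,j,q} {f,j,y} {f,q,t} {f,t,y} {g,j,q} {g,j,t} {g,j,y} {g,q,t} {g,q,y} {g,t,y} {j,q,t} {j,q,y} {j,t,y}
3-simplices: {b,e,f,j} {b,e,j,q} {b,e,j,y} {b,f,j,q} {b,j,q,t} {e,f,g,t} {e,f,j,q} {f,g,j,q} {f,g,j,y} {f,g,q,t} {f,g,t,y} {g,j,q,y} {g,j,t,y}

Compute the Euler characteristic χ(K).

n_0=8 n_1=27 n_2=39 n_3=13
χ=+8−27+39−13=7

χ(K)=7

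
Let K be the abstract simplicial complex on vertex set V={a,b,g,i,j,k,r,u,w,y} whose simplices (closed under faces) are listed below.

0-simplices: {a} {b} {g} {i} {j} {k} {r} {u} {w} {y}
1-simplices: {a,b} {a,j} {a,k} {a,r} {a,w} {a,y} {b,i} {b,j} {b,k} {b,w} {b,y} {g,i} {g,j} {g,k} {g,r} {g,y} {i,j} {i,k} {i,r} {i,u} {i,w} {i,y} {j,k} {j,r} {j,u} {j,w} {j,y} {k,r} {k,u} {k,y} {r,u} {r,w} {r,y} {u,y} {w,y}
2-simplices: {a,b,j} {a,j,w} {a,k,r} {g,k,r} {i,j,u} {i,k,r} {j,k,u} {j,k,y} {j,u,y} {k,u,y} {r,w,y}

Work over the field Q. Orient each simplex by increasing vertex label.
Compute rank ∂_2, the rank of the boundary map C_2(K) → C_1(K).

n_0=10 n_1=35 n_2=11  [Q]
∂1: piv[ab,aj,ak,ar,aw,ay,bi,gi,iu] rk=9  ker:bj,bk,bw,by,gj,gk,gr,gy,ij,ik,ir,iw,iy,jk,jr,ju,jw,jy,kr,ku,ky,ru,rw,ry,uy,wy
∂2: piv[abj,ajw,akr,gkr,iju,ikr,jku,jky,juy,rwy] rk=10  ker:kuy
rk∂_2=10

rank∂_2=10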